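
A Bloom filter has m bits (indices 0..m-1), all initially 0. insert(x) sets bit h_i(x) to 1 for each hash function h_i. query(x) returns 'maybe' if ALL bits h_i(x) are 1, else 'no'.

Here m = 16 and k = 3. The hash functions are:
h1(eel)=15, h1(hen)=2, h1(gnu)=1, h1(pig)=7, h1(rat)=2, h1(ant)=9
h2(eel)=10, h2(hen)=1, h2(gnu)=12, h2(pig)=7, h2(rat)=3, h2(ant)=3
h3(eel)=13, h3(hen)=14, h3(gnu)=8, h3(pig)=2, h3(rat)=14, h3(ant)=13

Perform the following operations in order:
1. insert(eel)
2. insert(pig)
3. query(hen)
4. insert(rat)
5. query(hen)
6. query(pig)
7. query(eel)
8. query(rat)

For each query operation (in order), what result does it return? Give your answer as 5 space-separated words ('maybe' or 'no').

Start: bits=0000000000000000
Op 1: insert eel -> sets bits 10 13 15 -> bits=0000000000100101
Op 2: insert pig -> sets bits 2 7 -> bits=0010000100100101
Op 3: query hen -> checks bit1=0, bit2=1, bit14=0 (has a 0) -> no
Op 4: insert rat -> sets bits 2 3 14 -> bits=0011000100100111
Op 5: query hen -> checks bit1=0, bit2=1, bit14=1 (has a 0) -> no
Op 6: query pig -> checks bit2=1, bit7=1 (all 1) -> maybe
Op 7: query eel -> checks bit10=1, bit13=1, bit15=1 (all 1) -> maybe
Op 8: query rat -> checks bit2=1, bit3=1, bit14=1 (all 1) -> maybe
Query results in order: no no maybe maybe maybe

Answer: no no maybe maybe maybe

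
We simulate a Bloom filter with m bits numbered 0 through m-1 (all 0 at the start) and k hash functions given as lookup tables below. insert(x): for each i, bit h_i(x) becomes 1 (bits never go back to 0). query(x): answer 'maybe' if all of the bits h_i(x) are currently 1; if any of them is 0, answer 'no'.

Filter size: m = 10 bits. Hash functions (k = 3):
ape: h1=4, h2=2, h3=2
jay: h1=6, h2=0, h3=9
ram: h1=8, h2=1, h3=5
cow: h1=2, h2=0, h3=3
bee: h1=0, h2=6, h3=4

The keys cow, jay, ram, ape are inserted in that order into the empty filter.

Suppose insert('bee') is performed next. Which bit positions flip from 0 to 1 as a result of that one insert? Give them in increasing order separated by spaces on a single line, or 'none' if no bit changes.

Answer: none

Derivation:
Start: bits=0000000000
After insert 'cow': sets bits 0 2 3 -> bits=1011000000
After insert 'jay': sets bits 0 6 9 -> bits=1011001001
After insert 'ram': sets bits 1 5 8 -> bits=1111011011
After insert 'ape': sets bits 2 4 -> bits=1111111011
insert 'bee' would touch bits 0 4 6; currently bit0=1, bit4=1, bit6=1
Bits that are 0 among those (would change 0->1): none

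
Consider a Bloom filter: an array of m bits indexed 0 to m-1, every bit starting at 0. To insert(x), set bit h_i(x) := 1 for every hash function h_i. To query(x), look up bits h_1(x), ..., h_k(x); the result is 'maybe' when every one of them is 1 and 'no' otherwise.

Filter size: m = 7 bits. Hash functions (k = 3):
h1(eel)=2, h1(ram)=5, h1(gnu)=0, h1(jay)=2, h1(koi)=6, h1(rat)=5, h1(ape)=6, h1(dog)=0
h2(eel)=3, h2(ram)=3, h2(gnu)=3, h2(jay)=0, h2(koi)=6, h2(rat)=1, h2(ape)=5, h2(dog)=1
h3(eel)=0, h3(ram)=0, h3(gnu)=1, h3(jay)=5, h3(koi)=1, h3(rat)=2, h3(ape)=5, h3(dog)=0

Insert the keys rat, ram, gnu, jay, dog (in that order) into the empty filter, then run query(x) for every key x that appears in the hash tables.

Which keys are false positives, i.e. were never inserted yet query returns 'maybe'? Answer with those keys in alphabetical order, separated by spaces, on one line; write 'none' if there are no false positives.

Answer: eel

Derivation:
Start: bits=0000000
After insert 'rat': sets bits 1 2 5 -> bits=0110010
After insert 'ram': sets bits 0 3 5 -> bits=1111010
After insert 'gnu': sets bits 0 1 3 -> bits=1111010
After insert 'jay': sets bits 0 2 5 -> bits=1111010
After insert 'dog': sets bits 0 1 -> bits=1111010
Not inserted: ape eel koi — query each against bits=1111010:
query ape: checks bit5=1, bit6=0 (has a 0) -> no => not a false positive
query eel: checks bit0=1, bit2=1, bit3=1 (all 1) -> maybe => FALSE POSITIVE
query koi: checks bit1=1, bit6=0 (has a 0) -> no => not a false positive
False positives (alphabetical): eel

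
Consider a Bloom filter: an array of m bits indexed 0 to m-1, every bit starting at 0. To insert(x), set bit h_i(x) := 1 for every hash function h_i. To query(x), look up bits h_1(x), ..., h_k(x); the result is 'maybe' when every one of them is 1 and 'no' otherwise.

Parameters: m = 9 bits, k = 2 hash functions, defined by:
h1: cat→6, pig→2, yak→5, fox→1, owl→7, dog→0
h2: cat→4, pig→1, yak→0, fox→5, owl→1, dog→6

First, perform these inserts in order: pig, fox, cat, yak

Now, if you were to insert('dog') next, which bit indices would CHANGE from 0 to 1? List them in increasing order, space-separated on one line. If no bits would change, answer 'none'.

Answer: none

Derivation:
Start: bits=000000000
After insert 'pig': sets bits 1 2 -> bits=011000000
After insert 'fox': sets bits 1 5 -> bits=011001000
After insert 'cat': sets bits 4 6 -> bits=011011100
After insert 'yak': sets bits 0 5 -> bits=111011100
insert 'dog' would touch bits 0 6; currently bit0=1, bit6=1
Bits that are 0 among those (would change 0->1): none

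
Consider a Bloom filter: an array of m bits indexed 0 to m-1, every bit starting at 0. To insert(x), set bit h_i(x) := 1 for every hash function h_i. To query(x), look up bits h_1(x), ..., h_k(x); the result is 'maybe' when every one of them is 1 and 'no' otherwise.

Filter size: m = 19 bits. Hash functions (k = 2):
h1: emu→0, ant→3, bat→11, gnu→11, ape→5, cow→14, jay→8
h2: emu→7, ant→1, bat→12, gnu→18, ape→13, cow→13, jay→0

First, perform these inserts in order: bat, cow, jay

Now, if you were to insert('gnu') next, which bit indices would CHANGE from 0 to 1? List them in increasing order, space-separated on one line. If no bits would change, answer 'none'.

Answer: 18

Derivation:
Start: bits=0000000000000000000
After insert 'bat': sets bits 11 12 -> bits=0000000000011000000
After insert 'cow': sets bits 13 14 -> bits=0000000000011110000
After insert 'jay': sets bits 0 8 -> bits=1000000010011110000
insert 'gnu' would touch bits 11 18; currently bit11=1, bit18=0
Bits that are 0 among those (would change 0->1): 18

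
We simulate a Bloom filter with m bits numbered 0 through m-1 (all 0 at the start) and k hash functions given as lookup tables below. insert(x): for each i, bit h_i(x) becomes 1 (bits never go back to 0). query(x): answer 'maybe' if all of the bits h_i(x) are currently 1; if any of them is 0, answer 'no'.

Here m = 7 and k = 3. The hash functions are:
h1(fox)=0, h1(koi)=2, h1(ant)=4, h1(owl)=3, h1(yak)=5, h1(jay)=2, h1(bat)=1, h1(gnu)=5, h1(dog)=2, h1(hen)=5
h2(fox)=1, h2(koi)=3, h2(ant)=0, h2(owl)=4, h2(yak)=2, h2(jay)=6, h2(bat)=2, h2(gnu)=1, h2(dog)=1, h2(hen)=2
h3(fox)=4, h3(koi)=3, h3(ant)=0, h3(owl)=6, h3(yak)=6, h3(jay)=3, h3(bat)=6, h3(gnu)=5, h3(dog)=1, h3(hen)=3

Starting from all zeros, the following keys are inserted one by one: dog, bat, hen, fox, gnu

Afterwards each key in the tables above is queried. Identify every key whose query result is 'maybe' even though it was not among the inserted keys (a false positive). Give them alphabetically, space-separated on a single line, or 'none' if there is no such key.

Answer: ant jay koi owl yak

Derivation:
Start: bits=0000000
After insert 'dog': sets bits 1 2 -> bits=0110000
After insert 'bat': sets bits 1 2 6 -> bits=0110001
After insert 'hen': sets bits 2 3 5 -> bits=0111011
After insert 'fox': sets bits 0 1 4 -> bits=1111111
After insert 'gnu': sets bits 1 5 -> bits=1111111
Not inserted: ant jay koi owl yak — query each against bits=1111111:
query ant: checks bit0=1, bit4=1 (all 1) -> maybe => FALSE POSITIVE
query jay: checks bit2=1, bit3=1, bit6=1 (all 1) -> maybe => FALSE POSITIVE
query koi: checks bit2=1, bit3=1 (all 1) -> maybe => FALSE POSITIVE
query owl: checks bit3=1, bit4=1, bit6=1 (all 1) -> maybe => FALSE POSITIVE
query yak: checks bit2=1, bit5=1, bit6=1 (all 1) -> maybe => FALSE POSITIVE
False positives (alphabetical): ant jay koi owl yak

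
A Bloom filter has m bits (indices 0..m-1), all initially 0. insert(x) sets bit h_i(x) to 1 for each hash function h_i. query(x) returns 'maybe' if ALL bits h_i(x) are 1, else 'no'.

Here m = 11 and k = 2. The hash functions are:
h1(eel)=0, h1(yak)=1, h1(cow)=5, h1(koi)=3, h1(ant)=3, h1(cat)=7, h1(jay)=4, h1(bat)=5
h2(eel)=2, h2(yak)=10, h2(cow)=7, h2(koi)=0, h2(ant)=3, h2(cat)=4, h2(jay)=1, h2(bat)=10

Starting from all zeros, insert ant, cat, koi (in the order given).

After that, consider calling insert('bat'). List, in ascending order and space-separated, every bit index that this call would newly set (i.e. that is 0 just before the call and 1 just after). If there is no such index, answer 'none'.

Start: bits=00000000000
After insert 'ant': sets bits 3 -> bits=00010000000
After insert 'cat': sets bits 4 7 -> bits=00011001000
After insert 'koi': sets bits 0 3 -> bits=10011001000
insert 'bat' would touch bits 5 10; currently bit5=0, bit10=0
Bits that are 0 among those (would change 0->1): 5 10

Answer: 5 10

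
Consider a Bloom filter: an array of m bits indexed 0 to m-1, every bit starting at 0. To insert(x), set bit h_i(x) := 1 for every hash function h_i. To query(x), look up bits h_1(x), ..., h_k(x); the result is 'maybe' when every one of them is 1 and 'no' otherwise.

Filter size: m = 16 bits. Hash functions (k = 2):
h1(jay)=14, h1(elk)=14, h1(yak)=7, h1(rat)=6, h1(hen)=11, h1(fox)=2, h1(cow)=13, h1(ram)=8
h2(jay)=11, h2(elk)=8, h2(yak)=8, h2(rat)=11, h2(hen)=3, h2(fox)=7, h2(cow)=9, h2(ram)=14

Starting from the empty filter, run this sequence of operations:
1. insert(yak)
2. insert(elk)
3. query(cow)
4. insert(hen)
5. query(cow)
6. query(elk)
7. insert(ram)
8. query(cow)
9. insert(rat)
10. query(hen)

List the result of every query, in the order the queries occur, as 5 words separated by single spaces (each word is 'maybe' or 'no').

Answer: no no maybe no maybe

Derivation:
Start: bits=0000000000000000
Op 1: insert yak -> sets bits 7 8 -> bits=0000000110000000
Op 2: insert elk -> sets bits 8 14 -> bits=0000000110000010
Op 3: query cow -> checks bit9=0, bit13=0 (has a 0) -> no
Op 4: insert hen -> sets bits 3 11 -> bits=0001000110010010
Op 5: query cow -> checks bit9=0, bit13=0 (has a 0) -> no
Op 6: query elk -> checks bit8=1, bit14=1 (all 1) -> maybe
Op 7: insert ram -> sets bits 8 14 -> bits=0001000110010010
Op 8: query cow -> checks bit9=0, bit13=0 (has a 0) -> no
Op 9: insert rat -> sets bits 6 11 -> bits=0001001110010010
Op 10: query hen -> checks bit3=1, bit11=1 (all 1) -> maybe
Query results in order: no no maybe no maybe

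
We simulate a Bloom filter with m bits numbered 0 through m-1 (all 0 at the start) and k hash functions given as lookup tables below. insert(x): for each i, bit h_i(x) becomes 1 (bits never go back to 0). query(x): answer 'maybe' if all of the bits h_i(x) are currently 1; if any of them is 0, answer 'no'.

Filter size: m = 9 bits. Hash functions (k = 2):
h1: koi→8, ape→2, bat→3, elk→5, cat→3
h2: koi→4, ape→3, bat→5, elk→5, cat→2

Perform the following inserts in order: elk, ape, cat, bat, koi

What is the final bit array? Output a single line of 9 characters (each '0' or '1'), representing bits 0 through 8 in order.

Answer: 001111001

Derivation:
Start: bits=000000000
After insert 'elk': sets bits 5 -> bits=000001000
After insert 'ape': sets bits 2 3 -> bits=001101000
After insert 'cat': sets bits 2 3 -> bits=001101000
After insert 'bat': sets bits 3 5 -> bits=001101000
After insert 'koi': sets bits 4 8 -> bits=001111001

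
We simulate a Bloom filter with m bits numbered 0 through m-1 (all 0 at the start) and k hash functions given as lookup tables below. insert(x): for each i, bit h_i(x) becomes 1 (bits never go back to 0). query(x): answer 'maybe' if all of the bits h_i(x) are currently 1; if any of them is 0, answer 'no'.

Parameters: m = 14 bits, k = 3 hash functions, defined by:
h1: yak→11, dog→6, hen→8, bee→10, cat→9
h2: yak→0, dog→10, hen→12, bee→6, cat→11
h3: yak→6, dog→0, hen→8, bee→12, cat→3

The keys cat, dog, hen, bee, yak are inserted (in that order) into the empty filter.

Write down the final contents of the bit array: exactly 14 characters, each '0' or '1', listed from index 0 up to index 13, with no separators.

Start: bits=00000000000000
After insert 'cat': sets bits 3 9 11 -> bits=00010000010100
After insert 'dog': sets bits 0 6 10 -> bits=10010010011100
After insert 'hen': sets bits 8 12 -> bits=10010010111110
After insert 'bee': sets bits 6 10 12 -> bits=10010010111110
After insert 'yak': sets bits 0 6 11 -> bits=10010010111110

Answer: 10010010111110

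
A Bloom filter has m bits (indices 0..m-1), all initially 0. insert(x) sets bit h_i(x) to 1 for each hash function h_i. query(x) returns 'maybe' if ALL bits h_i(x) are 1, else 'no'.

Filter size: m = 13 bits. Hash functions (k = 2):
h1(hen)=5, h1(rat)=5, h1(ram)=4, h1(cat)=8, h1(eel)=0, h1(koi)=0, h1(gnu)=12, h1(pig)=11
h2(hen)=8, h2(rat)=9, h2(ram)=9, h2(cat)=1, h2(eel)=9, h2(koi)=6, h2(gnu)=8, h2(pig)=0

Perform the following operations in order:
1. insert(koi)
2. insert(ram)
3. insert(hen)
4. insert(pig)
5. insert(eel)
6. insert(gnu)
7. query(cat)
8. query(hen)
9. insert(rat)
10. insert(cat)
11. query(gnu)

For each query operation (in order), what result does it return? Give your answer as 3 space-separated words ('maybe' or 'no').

Start: bits=0000000000000
Op 1: insert koi -> sets bits 0 6 -> bits=1000001000000
Op 2: insert ram -> sets bits 4 9 -> bits=1000101001000
Op 3: insert hen -> sets bits 5 8 -> bits=1000111011000
Op 4: insert pig -> sets bits 0 11 -> bits=1000111011010
Op 5: insert eel -> sets bits 0 9 -> bits=1000111011010
Op 6: insert gnu -> sets bits 8 12 -> bits=1000111011011
Op 7: query cat -> checks bit1=0, bit8=1 (has a 0) -> no
Op 8: query hen -> checks bit5=1, bit8=1 (all 1) -> maybe
Op 9: insert rat -> sets bits 5 9 -> bits=1000111011011
Op 10: insert cat -> sets bits 1 8 -> bits=1100111011011
Op 11: query gnu -> checks bit8=1, bit12=1 (all 1) -> maybe
Query results in order: no maybe maybe

Answer: no maybe maybe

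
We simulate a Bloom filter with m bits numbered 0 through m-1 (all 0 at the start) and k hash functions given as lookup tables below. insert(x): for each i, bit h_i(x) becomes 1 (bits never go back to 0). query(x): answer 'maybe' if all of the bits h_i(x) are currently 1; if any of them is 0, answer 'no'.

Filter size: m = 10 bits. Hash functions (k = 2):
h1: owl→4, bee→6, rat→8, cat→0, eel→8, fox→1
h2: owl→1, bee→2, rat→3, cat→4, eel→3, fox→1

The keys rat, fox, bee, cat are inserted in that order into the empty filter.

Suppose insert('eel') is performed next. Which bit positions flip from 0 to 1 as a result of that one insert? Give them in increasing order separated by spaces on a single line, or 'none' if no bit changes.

Start: bits=0000000000
After insert 'rat': sets bits 3 8 -> bits=0001000010
After insert 'fox': sets bits 1 -> bits=0101000010
After insert 'bee': sets bits 2 6 -> bits=0111001010
After insert 'cat': sets bits 0 4 -> bits=1111101010
insert 'eel' would touch bits 3 8; currently bit3=1, bit8=1
Bits that are 0 among those (would change 0->1): none

Answer: none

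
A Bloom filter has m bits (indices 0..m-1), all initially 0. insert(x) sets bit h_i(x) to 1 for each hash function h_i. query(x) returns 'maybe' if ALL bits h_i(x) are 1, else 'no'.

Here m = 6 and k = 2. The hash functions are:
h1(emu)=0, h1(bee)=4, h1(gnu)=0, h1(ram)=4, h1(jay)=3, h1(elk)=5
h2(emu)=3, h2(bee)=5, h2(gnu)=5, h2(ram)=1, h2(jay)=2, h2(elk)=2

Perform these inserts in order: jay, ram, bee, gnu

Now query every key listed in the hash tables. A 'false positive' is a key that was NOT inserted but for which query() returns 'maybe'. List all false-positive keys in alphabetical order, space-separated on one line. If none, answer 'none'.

Answer: elk emu

Derivation:
Start: bits=000000
After insert 'jay': sets bits 2 3 -> bits=001100
After insert 'ram': sets bits 1 4 -> bits=011110
After insert 'bee': sets bits 4 5 -> bits=011111
After insert 'gnu': sets bits 0 5 -> bits=111111
Not inserted: elk emu — query each against bits=111111:
query elk: checks bit2=1, bit5=1 (all 1) -> maybe => FALSE POSITIVE
query emu: checks bit0=1, bit3=1 (all 1) -> maybe => FALSE POSITIVE
False positives (alphabetical): elk emu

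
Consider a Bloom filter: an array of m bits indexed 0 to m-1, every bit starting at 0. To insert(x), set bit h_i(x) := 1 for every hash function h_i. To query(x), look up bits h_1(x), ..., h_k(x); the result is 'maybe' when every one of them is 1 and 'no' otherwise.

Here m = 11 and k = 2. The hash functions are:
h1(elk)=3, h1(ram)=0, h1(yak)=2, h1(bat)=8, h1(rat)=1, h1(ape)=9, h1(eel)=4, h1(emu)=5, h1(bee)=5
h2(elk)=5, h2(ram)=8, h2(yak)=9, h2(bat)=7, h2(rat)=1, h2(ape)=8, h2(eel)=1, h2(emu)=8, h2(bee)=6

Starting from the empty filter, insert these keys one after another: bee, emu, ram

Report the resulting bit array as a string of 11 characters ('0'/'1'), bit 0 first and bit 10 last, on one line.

Answer: 10000110100

Derivation:
Start: bits=00000000000
After insert 'bee': sets bits 5 6 -> bits=00000110000
After insert 'emu': sets bits 5 8 -> bits=00000110100
After insert 'ram': sets bits 0 8 -> bits=10000110100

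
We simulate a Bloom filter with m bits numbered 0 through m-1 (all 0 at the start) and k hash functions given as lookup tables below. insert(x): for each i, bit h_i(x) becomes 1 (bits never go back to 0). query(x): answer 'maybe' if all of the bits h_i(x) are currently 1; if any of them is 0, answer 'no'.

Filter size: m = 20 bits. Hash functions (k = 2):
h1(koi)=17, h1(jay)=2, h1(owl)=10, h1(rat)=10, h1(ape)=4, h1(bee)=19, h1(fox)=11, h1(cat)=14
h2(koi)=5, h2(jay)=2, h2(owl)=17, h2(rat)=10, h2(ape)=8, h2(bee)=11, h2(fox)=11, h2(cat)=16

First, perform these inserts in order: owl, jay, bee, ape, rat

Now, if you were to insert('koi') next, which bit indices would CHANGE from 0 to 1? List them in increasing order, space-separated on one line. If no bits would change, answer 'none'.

Start: bits=00000000000000000000
After insert 'owl': sets bits 10 17 -> bits=00000000001000000100
After insert 'jay': sets bits 2 -> bits=00100000001000000100
After insert 'bee': sets bits 11 19 -> bits=00100000001100000101
After insert 'ape': sets bits 4 8 -> bits=00101000101100000101
After insert 'rat': sets bits 10 -> bits=00101000101100000101
insert 'koi' would touch bits 5 17; currently bit5=0, bit17=1
Bits that are 0 among those (would change 0->1): 5

Answer: 5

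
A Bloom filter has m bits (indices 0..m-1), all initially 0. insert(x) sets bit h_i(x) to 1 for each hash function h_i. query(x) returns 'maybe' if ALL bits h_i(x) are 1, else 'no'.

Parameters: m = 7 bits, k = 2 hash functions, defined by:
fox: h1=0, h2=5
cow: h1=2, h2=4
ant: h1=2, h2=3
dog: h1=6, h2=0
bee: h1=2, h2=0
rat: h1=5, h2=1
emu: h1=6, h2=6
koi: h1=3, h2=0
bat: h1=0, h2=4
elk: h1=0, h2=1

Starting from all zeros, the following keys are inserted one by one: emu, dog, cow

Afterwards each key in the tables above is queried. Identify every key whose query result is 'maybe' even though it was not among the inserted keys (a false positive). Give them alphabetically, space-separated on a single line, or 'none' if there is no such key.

Answer: bat bee

Derivation:
Start: bits=0000000
After insert 'emu': sets bits 6 -> bits=0000001
After insert 'dog': sets bits 0 6 -> bits=1000001
After insert 'cow': sets bits 2 4 -> bits=1010101
Not inserted: ant bat bee elk fox koi rat — query each against bits=1010101:
query ant: checks bit2=1, bit3=0 (has a 0) -> no => not a false positive
query bat: checks bit0=1, bit4=1 (all 1) -> maybe => FALSE POSITIVE
query bee: checks bit0=1, bit2=1 (all 1) -> maybe => FALSE POSITIVE
query elk: checks bit0=1, bit1=0 (has a 0) -> no => not a false positive
query fox: checks bit0=1, bit5=0 (has a 0) -> no => not a false positive
query koi: checks bit0=1, bit3=0 (has a 0) -> no => not a false positive
query rat: checks bit1=0, bit5=0 (has a 0) -> no => not a false positive
False positives (alphabetical): bat bee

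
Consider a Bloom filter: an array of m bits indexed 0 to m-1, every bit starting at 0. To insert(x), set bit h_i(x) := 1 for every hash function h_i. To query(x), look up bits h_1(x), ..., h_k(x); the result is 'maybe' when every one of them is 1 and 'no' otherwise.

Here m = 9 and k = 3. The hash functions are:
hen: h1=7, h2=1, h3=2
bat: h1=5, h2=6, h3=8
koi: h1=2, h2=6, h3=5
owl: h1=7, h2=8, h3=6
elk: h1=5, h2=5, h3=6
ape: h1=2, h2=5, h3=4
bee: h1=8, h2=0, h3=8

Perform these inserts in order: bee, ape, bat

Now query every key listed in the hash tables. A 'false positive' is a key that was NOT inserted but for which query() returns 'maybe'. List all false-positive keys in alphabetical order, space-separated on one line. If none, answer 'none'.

Start: bits=000000000
After insert 'bee': sets bits 0 8 -> bits=100000001
After insert 'ape': sets bits 2 4 5 -> bits=101011001
After insert 'bat': sets bits 5 6 8 -> bits=101011101
Not inserted: elk hen koi owl — query each against bits=101011101:
query elk: checks bit5=1, bit6=1 (all 1) -> maybe => FALSE POSITIVE
query hen: checks bit1=0, bit2=1, bit7=0 (has a 0) -> no => not a false positive
query koi: checks bit2=1, bit5=1, bit6=1 (all 1) -> maybe => FALSE POSITIVE
query owl: checks bit6=1, bit7=0, bit8=1 (has a 0) -> no => not a false positive
False positives (alphabetical): elk koi

Answer: elk koi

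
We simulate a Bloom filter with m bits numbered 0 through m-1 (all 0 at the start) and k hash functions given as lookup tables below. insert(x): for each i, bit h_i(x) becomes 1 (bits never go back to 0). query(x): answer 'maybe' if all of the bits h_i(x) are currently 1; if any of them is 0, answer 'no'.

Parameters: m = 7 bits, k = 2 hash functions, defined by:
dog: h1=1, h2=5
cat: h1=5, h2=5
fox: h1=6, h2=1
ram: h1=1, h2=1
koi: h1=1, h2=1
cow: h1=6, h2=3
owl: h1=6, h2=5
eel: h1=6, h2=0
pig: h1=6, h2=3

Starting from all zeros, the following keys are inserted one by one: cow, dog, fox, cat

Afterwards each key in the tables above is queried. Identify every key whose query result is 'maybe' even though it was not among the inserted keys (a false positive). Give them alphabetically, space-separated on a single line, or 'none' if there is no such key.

Answer: koi owl pig ram

Derivation:
Start: bits=0000000
After insert 'cow': sets bits 3 6 -> bits=0001001
After insert 'dog': sets bits 1 5 -> bits=0101011
After insert 'fox': sets bits 1 6 -> bits=0101011
After insert 'cat': sets bits 5 -> bits=0101011
Not inserted: eel koi owl pig ram — query each against bits=0101011:
query eel: checks bit0=0, bit6=1 (has a 0) -> no => not a false positive
query koi: checks bit1=1 (all 1) -> maybe => FALSE POSITIVE
query owl: checks bit5=1, bit6=1 (all 1) -> maybe => FALSE POSITIVE
query pig: checks bit3=1, bit6=1 (all 1) -> maybe => FALSE POSITIVE
query ram: checks bit1=1 (all 1) -> maybe => FALSE POSITIVE
False positives (alphabetical): koi owl pig ram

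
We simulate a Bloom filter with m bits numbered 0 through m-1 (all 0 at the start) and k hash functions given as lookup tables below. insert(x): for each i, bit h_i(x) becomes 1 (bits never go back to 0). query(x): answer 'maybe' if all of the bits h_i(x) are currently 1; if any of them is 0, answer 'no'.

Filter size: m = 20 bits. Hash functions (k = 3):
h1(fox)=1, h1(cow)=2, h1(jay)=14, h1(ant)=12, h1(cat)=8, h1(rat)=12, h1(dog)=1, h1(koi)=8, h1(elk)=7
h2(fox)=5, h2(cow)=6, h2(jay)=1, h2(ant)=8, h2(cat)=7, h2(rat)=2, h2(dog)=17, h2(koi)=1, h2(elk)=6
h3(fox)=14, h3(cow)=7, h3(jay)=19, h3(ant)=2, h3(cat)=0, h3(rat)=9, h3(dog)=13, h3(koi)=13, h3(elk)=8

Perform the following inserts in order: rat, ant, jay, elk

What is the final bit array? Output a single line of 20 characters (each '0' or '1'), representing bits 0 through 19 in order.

Start: bits=00000000000000000000
After insert 'rat': sets bits 2 9 12 -> bits=00100000010010000000
After insert 'ant': sets bits 2 8 12 -> bits=00100000110010000000
After insert 'jay': sets bits 1 14 19 -> bits=01100000110010100001
After insert 'elk': sets bits 6 7 8 -> bits=01100011110010100001

Answer: 01100011110010100001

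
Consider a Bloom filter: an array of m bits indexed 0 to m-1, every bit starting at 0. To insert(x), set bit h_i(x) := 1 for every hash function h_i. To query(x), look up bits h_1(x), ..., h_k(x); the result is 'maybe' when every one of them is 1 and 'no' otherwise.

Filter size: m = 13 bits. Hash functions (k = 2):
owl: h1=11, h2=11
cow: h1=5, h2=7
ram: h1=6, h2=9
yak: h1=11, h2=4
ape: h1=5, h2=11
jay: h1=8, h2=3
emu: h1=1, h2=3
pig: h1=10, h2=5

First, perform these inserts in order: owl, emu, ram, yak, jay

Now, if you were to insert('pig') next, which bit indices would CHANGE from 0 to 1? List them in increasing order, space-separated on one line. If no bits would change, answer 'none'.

Answer: 5 10

Derivation:
Start: bits=0000000000000
After insert 'owl': sets bits 11 -> bits=0000000000010
After insert 'emu': sets bits 1 3 -> bits=0101000000010
After insert 'ram': sets bits 6 9 -> bits=0101001001010
After insert 'yak': sets bits 4 11 -> bits=0101101001010
After insert 'jay': sets bits 3 8 -> bits=0101101011010
insert 'pig' would touch bits 5 10; currently bit5=0, bit10=0
Bits that are 0 among those (would change 0->1): 5 10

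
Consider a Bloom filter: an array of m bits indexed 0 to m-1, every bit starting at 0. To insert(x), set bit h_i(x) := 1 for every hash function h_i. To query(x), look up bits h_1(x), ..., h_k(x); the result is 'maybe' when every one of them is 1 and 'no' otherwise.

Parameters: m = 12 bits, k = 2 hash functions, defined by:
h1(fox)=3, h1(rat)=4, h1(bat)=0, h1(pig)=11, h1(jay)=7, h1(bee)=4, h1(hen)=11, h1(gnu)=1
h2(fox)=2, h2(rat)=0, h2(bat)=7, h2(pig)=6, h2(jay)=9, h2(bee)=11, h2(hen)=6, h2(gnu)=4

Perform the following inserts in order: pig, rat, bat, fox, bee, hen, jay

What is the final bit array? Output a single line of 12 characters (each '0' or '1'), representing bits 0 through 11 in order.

Answer: 101110110101

Derivation:
Start: bits=000000000000
After insert 'pig': sets bits 6 11 -> bits=000000100001
After insert 'rat': sets bits 0 4 -> bits=100010100001
After insert 'bat': sets bits 0 7 -> bits=100010110001
After insert 'fox': sets bits 2 3 -> bits=101110110001
After insert 'bee': sets bits 4 11 -> bits=101110110001
After insert 'hen': sets bits 6 11 -> bits=101110110001
After insert 'jay': sets bits 7 9 -> bits=101110110101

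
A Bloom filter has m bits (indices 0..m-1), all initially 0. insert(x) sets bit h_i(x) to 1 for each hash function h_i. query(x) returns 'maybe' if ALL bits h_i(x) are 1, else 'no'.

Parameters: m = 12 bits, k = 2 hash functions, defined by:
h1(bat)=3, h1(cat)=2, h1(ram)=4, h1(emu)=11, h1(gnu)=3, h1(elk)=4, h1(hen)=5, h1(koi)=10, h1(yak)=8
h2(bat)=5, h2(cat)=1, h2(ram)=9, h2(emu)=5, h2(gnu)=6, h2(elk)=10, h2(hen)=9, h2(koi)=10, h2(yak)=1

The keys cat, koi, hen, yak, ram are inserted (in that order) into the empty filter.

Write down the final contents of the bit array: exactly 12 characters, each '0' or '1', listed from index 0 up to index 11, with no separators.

Answer: 011011001110

Derivation:
Start: bits=000000000000
After insert 'cat': sets bits 1 2 -> bits=011000000000
After insert 'koi': sets bits 10 -> bits=011000000010
After insert 'hen': sets bits 5 9 -> bits=011001000110
After insert 'yak': sets bits 1 8 -> bits=011001001110
After insert 'ram': sets bits 4 9 -> bits=011011001110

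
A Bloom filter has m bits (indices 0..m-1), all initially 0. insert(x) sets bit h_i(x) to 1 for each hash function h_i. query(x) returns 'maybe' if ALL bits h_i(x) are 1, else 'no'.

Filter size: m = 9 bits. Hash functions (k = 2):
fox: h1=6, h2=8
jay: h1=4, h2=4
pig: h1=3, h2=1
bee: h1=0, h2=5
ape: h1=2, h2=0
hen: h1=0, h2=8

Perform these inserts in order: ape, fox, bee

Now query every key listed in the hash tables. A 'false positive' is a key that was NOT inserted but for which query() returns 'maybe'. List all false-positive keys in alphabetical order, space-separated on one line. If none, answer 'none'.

Answer: hen

Derivation:
Start: bits=000000000
After insert 'ape': sets bits 0 2 -> bits=101000000
After insert 'fox': sets bits 6 8 -> bits=101000101
After insert 'bee': sets bits 0 5 -> bits=101001101
Not inserted: hen jay pig — query each against bits=101001101:
query hen: checks bit0=1, bit8=1 (all 1) -> maybe => FALSE POSITIVE
query jay: checks bit4=0 (has a 0) -> no => not a false positive
query pig: checks bit1=0, bit3=0 (has a 0) -> no => not a false positive
False positives (alphabetical): hen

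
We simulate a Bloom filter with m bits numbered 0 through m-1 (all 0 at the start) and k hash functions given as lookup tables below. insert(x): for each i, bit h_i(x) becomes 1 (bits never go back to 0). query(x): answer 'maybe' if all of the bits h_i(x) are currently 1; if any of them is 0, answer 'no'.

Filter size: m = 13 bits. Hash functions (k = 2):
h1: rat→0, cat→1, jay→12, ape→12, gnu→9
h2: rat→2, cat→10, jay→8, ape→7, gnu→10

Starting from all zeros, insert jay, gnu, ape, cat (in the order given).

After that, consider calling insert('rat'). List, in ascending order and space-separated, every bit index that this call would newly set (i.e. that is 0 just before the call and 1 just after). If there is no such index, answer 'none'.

Start: bits=0000000000000
After insert 'jay': sets bits 8 12 -> bits=0000000010001
After insert 'gnu': sets bits 9 10 -> bits=0000000011101
After insert 'ape': sets bits 7 12 -> bits=0000000111101
After insert 'cat': sets bits 1 10 -> bits=0100000111101
insert 'rat' would touch bits 0 2; currently bit0=0, bit2=0
Bits that are 0 among those (would change 0->1): 0 2

Answer: 0 2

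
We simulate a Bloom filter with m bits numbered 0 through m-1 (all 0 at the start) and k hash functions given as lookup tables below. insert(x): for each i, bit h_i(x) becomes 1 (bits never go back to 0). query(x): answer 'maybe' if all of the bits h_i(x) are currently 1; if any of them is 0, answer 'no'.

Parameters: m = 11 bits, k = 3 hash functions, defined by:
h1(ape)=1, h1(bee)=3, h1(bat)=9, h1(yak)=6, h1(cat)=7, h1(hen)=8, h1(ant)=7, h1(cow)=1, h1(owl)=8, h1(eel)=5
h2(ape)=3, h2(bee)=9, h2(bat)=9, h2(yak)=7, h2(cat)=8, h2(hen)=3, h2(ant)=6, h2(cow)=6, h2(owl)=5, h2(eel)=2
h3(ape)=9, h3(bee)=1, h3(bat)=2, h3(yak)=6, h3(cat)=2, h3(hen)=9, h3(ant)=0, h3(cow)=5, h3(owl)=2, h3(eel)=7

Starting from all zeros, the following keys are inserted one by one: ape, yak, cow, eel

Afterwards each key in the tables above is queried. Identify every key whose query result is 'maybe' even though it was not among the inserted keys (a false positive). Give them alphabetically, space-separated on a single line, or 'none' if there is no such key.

Answer: bat bee

Derivation:
Start: bits=00000000000
After insert 'ape': sets bits 1 3 9 -> bits=01010000010
After insert 'yak': sets bits 6 7 -> bits=01010011010
After insert 'cow': sets bits 1 5 6 -> bits=01010111010
After insert 'eel': sets bits 2 5 7 -> bits=01110111010
Not inserted: ant bat bee cat hen owl — query each against bits=01110111010:
query ant: checks bit0=0, bit6=1, bit7=1 (has a 0) -> no => not a false positive
query bat: checks bit2=1, bit9=1 (all 1) -> maybe => FALSE POSITIVE
query bee: checks bit1=1, bit3=1, bit9=1 (all 1) -> maybe => FALSE POSITIVE
query cat: checks bit2=1, bit7=1, bit8=0 (has a 0) -> no => not a false positive
query hen: checks bit3=1, bit8=0, bit9=1 (has a 0) -> no => not a false positive
query owl: checks bit2=1, bit5=1, bit8=0 (has a 0) -> no => not a false positive
False positives (alphabetical): bat bee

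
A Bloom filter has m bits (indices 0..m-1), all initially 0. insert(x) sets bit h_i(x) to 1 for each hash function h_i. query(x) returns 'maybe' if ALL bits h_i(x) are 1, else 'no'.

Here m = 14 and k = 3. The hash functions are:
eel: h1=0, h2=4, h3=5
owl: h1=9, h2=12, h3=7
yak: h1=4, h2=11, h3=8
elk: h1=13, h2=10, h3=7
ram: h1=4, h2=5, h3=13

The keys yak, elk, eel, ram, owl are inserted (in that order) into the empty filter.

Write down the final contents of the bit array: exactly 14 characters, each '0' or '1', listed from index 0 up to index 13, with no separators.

Start: bits=00000000000000
After insert 'yak': sets bits 4 8 11 -> bits=00001000100100
After insert 'elk': sets bits 7 10 13 -> bits=00001001101101
After insert 'eel': sets bits 0 4 5 -> bits=10001101101101
After insert 'ram': sets bits 4 5 13 -> bits=10001101101101
After insert 'owl': sets bits 7 9 12 -> bits=10001101111111

Answer: 10001101111111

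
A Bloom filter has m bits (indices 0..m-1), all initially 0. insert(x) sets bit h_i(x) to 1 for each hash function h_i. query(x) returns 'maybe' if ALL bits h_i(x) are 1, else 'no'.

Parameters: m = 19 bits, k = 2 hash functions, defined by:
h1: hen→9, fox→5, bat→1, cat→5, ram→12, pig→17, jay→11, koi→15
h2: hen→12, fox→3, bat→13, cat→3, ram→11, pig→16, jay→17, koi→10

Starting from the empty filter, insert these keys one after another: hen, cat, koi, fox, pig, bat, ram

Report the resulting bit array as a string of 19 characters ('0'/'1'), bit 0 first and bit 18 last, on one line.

Answer: 0101010001111101110

Derivation:
Start: bits=0000000000000000000
After insert 'hen': sets bits 9 12 -> bits=0000000001001000000
After insert 'cat': sets bits 3 5 -> bits=0001010001001000000
After insert 'koi': sets bits 10 15 -> bits=0001010001101001000
After insert 'fox': sets bits 3 5 -> bits=0001010001101001000
After insert 'pig': sets bits 16 17 -> bits=0001010001101001110
After insert 'bat': sets bits 1 13 -> bits=0101010001101101110
After insert 'ram': sets bits 11 12 -> bits=0101010001111101110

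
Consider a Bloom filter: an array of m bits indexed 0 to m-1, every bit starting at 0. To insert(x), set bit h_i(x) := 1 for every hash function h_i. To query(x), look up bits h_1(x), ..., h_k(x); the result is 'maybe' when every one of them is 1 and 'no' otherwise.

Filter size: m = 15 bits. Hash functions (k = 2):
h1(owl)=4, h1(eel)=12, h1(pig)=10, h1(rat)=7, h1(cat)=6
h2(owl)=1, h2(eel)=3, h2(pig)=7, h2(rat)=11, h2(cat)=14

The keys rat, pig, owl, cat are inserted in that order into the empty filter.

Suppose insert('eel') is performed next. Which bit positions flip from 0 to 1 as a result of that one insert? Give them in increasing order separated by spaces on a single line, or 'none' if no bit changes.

Answer: 3 12

Derivation:
Start: bits=000000000000000
After insert 'rat': sets bits 7 11 -> bits=000000010001000
After insert 'pig': sets bits 7 10 -> bits=000000010011000
After insert 'owl': sets bits 1 4 -> bits=010010010011000
After insert 'cat': sets bits 6 14 -> bits=010010110011001
insert 'eel' would touch bits 3 12; currently bit3=0, bit12=0
Bits that are 0 among those (would change 0->1): 3 12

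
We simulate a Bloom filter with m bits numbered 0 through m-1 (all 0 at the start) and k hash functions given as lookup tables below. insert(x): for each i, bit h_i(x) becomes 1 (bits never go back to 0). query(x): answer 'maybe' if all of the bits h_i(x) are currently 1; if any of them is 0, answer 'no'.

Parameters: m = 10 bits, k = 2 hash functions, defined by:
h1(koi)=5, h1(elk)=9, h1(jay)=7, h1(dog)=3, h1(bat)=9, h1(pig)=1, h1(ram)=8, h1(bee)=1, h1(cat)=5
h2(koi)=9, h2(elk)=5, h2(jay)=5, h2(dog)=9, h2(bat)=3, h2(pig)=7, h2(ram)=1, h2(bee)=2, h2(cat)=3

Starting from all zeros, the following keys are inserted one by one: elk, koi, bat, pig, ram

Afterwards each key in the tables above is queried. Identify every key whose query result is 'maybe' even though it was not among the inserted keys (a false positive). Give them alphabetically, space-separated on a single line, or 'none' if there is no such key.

Answer: cat dog jay

Derivation:
Start: bits=0000000000
After insert 'elk': sets bits 5 9 -> bits=0000010001
After insert 'koi': sets bits 5 9 -> bits=0000010001
After insert 'bat': sets bits 3 9 -> bits=0001010001
After insert 'pig': sets bits 1 7 -> bits=0101010101
After insert 'ram': sets bits 1 8 -> bits=0101010111
Not inserted: bee cat dog jay — query each against bits=0101010111:
query bee: checks bit1=1, bit2=0 (has a 0) -> no => not a false positive
query cat: checks bit3=1, bit5=1 (all 1) -> maybe => FALSE POSITIVE
query dog: checks bit3=1, bit9=1 (all 1) -> maybe => FALSE POSITIVE
query jay: checks bit5=1, bit7=1 (all 1) -> maybe => FALSE POSITIVE
False positives (alphabetical): cat dog jay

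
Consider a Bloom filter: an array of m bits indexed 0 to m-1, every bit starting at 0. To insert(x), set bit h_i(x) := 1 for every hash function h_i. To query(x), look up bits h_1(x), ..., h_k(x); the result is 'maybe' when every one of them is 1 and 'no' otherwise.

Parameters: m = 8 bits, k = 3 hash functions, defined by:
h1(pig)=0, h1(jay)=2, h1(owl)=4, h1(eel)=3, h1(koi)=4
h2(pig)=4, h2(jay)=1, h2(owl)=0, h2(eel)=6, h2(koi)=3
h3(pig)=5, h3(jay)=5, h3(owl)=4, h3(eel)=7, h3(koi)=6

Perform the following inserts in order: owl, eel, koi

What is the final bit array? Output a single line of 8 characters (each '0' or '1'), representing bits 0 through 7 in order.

Start: bits=00000000
After insert 'owl': sets bits 0 4 -> bits=10001000
After insert 'eel': sets bits 3 6 7 -> bits=10011011
After insert 'koi': sets bits 3 4 6 -> bits=10011011

Answer: 10011011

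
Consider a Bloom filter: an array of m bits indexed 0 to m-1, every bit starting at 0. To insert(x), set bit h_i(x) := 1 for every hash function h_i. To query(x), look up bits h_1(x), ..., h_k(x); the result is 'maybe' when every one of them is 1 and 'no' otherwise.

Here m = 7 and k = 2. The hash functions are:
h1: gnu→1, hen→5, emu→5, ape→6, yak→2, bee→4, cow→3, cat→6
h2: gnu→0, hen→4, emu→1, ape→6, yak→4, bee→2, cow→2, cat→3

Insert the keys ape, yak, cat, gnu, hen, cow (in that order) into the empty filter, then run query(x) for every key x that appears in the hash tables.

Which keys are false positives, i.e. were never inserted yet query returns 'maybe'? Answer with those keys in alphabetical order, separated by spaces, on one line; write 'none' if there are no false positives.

Start: bits=0000000
After insert 'ape': sets bits 6 -> bits=0000001
After insert 'yak': sets bits 2 4 -> bits=0010101
After insert 'cat': sets bits 3 6 -> bits=0011101
After insert 'gnu': sets bits 0 1 -> bits=1111101
After insert 'hen': sets bits 4 5 -> bits=1111111
After insert 'cow': sets bits 2 3 -> bits=1111111
Not inserted: bee emu — query each against bits=1111111:
query bee: checks bit2=1, bit4=1 (all 1) -> maybe => FALSE POSITIVE
query emu: checks bit1=1, bit5=1 (all 1) -> maybe => FALSE POSITIVE
False positives (alphabetical): bee emu

Answer: bee emu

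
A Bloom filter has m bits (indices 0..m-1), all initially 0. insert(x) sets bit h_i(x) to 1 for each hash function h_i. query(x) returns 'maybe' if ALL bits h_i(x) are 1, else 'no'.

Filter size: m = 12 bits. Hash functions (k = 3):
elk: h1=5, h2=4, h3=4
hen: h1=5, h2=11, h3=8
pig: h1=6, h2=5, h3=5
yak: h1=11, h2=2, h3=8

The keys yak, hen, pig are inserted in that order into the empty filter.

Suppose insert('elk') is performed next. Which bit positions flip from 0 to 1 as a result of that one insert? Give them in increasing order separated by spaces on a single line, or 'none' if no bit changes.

Start: bits=000000000000
After insert 'yak': sets bits 2 8 11 -> bits=001000001001
After insert 'hen': sets bits 5 8 11 -> bits=001001001001
After insert 'pig': sets bits 5 6 -> bits=001001101001
insert 'elk' would touch bits 4 5; currently bit4=0, bit5=1
Bits that are 0 among those (would change 0->1): 4

Answer: 4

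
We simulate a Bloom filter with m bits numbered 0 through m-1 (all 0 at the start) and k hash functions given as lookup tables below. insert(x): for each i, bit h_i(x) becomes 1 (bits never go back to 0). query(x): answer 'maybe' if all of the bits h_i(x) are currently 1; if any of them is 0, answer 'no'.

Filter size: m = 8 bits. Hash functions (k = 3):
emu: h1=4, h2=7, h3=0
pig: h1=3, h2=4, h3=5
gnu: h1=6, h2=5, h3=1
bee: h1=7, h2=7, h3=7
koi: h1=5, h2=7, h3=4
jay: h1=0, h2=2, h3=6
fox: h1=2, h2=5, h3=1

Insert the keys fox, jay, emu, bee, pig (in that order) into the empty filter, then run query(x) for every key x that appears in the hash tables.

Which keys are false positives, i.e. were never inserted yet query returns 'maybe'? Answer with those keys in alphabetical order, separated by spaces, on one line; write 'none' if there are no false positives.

Start: bits=00000000
After insert 'fox': sets bits 1 2 5 -> bits=01100100
After insert 'jay': sets bits 0 2 6 -> bits=11100110
After insert 'emu': sets bits 0 4 7 -> bits=11101111
After insert 'bee': sets bits 7 -> bits=11101111
After insert 'pig': sets bits 3 4 5 -> bits=11111111
Not inserted: gnu koi — query each against bits=11111111:
query gnu: checks bit1=1, bit5=1, bit6=1 (all 1) -> maybe => FALSE POSITIVE
query koi: checks bit4=1, bit5=1, bit7=1 (all 1) -> maybe => FALSE POSITIVE
False positives (alphabetical): gnu koi

Answer: gnu koi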